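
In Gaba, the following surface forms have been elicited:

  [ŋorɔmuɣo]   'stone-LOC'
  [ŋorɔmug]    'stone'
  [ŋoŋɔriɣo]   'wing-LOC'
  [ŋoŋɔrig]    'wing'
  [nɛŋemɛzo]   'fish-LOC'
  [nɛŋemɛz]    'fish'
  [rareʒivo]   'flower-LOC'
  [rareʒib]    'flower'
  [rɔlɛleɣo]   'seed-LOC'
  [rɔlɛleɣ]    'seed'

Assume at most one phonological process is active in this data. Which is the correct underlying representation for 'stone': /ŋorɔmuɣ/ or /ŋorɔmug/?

In [ŋorɔmuɣo] and [ŋorɔmug] the final segment of 'stone' alternates: [ɣ] ~ [g].
If /ɣ/ were underlying and a rule turned it into [g] in isolation, 'seed' would also alternate; but it has [ɣ] in both [rɔlɛleɣo] and [rɔlɛleɣ].
The underlying segment must be /g/; voiced stops become fricatives between vowels, yielding [ɣ] there.

/ŋorɔmug/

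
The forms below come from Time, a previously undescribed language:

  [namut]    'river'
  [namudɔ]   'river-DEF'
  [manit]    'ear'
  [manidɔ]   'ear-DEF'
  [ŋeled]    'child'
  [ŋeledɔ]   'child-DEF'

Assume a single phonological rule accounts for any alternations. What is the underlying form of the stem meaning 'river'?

The stem for 'river' ends in [t] in [namut] but [d] in [namudɔ].
But 'child' keeps [d] in both environments ([ŋeled], [ŋeledɔ]), so there is no rule changing /d/ to [t] in isolation.
Therefore /t/ is basic and [d] is derived by intervocalic voicing (voiceless stops become voiced between vowels).

/namut/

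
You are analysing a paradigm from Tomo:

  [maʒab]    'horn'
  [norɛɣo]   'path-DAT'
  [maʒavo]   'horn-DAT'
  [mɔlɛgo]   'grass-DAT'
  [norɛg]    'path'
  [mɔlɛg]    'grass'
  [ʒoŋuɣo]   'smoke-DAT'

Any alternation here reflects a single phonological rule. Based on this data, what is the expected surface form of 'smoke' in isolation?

In [norɛɣo] and [norɛg] the final segment of 'path' alternates: [ɣ] ~ [g].
If /g/ were underlying and a rule turned it into [ɣ] before the DAT suffix, 'grass' would also alternate; but it has [g] in both [mɔlɛgo] and [mɔlɛg].
The alternation reflects word-final hardening: voiced fricatives become stops word-finally. /ɣ/ is underlying.
The one attested form of 'smoke', [ʒoŋuɣo], shows underlying /ʒoŋuɣ/. Applying the same rule word-finally gives [ʒoŋug].

[ʒoŋug]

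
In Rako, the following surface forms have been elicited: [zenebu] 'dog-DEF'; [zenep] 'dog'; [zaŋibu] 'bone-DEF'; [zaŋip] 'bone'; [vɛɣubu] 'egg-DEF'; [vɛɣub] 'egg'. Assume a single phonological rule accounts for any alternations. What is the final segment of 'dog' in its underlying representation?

'dog' shows [b] ~ [p] at the end of the stem ([zenebu] vs [zenep]).
The stem 'egg' ([vɛɣubu], [vɛɣub]) shows [b] unchanged in both environments, so [b] cannot be basic with [p] derived in isolation.
The alternation reflects intervocalic voicing: voiceless stops become voiced between vowels. /p/ is underlying.

/p/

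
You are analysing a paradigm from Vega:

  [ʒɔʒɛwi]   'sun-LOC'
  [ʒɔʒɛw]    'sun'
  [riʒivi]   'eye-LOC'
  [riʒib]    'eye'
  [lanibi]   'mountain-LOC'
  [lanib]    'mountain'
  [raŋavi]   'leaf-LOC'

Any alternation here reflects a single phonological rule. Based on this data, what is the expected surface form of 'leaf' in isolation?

[raŋab]

The stem for 'eye' ends in [v] in [riʒivi] but [b] in [riʒib].
The stem 'mountain' ([lanibi], [lanib]) shows [b] unchanged in both environments, so [b] cannot be basic with [v] derived before the LOC suffix.
The alternation reflects word-final hardening: voiced fricatives become stops word-finally. /v/ is underlying.
The one attested form of 'leaf', [raŋavi], shows underlying /raŋav/. Applying the same rule word-finally gives [raŋab].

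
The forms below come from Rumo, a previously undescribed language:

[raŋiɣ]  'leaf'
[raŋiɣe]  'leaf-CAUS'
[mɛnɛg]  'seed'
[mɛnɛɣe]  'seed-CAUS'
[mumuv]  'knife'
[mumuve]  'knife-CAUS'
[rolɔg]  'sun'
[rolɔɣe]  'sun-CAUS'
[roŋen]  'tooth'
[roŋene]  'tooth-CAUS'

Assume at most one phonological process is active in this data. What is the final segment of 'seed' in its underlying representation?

/g/

The root 'seed' surfaces as [mɛnɛg] and [mɛnɛɣe], with a stem-final [g] ~ [ɣ] alternation.
Compare 'leaf', with invariant [ɣ] in [raŋiɣ] and [raŋiɣe]: an analysis with underlying /ɣ/ and a rule producing [g] in isolation would wrongly predict alternation here too.
The underlying segment must be /g/; voiced stops become fricatives between vowels, yielding [ɣ] there.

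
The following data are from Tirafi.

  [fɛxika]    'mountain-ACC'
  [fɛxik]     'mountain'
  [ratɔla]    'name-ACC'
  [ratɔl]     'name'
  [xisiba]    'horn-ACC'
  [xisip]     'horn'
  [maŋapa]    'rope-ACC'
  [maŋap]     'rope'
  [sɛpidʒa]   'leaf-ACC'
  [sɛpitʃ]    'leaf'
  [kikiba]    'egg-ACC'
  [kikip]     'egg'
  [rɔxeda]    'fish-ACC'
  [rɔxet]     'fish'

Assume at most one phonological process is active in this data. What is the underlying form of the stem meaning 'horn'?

'horn' shows [b] ~ [p] at the end of the stem ([xisiba] vs [xisip]).
The stem 'rope' ([maŋapa], [maŋap]) shows [p] unchanged in both environments, so [p] cannot be basic with [b] derived before the ACC suffix.
So /b/ is underlying, and a rule of word-final obstruent devoicing — voiced obstruents become voiceless word-finally — gives [p].

/xisib/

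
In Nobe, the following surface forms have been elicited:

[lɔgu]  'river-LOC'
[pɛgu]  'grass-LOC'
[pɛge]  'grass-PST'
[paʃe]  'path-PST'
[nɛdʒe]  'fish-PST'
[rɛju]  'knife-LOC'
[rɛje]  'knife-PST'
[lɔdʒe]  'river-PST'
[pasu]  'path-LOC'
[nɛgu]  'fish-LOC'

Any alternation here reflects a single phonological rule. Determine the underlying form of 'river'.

The root 'river' surfaces as [lɔdʒe] and [lɔgu], with a stem-final [dʒ] ~ [g] alternation.
If /g/ were underlying and a rule turned it into [dʒ] before the PST suffix, 'grass' would also alternate; but it has [g] in both [pɛge] and [pɛgu].
Therefore /dʒ/ is basic and [g] is derived by depalatalization (palato-alveolar /dʒ/ and /ʃ/ become [g] and [s] when no front vowel follows).
Hence 'river' is /lɔdʒ/ underlyingly.

/lɔdʒ/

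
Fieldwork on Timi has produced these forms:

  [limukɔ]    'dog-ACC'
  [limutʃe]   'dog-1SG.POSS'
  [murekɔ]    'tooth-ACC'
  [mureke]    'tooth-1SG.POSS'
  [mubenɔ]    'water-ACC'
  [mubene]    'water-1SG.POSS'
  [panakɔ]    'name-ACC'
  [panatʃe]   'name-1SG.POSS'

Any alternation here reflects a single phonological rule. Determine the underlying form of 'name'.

'name' shows [k] ~ [tʃ] at the end of the stem ([panakɔ] vs [panatʃe]).
But 'tooth' keeps [k] in both environments ([murekɔ], [mureke]), so there is no rule changing /k/ to [tʃ] before the 1SG.POSS suffix.
So /tʃ/ is underlying, and a rule of depalatalization — palato-alveolar /tʃ/ becomes [k] when no front vowel follows — gives [k].

/panatʃ/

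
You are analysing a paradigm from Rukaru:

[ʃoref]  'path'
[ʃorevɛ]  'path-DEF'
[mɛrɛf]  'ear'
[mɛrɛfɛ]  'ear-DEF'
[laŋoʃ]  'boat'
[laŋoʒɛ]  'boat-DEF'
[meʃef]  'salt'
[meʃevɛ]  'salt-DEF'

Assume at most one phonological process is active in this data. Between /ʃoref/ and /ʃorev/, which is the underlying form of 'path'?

/ʃorev/

'path' shows [f] ~ [v] at the end of the stem ([ʃoref] vs [ʃorevɛ]).
If /f/ were underlying and a rule turned it into [v] before the DEF suffix, 'ear' would also alternate; but it has [f] in both [mɛrɛf] and [mɛrɛfɛ].
The underlying segment must be /v/; voiced obstruents become voiceless word-finally, yielding [f] there.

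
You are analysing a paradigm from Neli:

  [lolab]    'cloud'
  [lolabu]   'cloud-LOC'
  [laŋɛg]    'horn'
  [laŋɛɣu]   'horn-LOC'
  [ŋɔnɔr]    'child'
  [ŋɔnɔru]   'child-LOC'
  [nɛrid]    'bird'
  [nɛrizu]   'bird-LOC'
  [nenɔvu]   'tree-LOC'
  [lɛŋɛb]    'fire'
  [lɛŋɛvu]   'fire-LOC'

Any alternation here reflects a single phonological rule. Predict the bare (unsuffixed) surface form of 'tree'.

In [lɛŋɛb] and [lɛŋɛvu] the final segment of 'fire' alternates: [b] ~ [v].
But 'cloud' keeps [b] in both environments ([lolab], [lolabu]), so there is no rule changing /b/ to [v] before the LOC suffix.
Therefore /v/ is basic and [b] is derived by word-final hardening (voiced fricatives become stops word-finally).
The one attested form of 'tree', [nenɔvu], shows underlying /nenɔv/. Applying the same rule word-finally gives [nenɔb].

[nenɔb]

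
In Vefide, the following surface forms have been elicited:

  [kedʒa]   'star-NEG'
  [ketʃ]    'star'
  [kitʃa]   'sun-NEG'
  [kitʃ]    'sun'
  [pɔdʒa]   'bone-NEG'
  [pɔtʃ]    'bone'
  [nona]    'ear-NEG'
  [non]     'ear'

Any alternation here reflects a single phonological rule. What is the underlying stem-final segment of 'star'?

/dʒ/

'star' shows [dʒ] ~ [tʃ] at the end of the stem ([kedʒa] vs [ketʃ]).
The stem 'sun' ([kitʃa], [kitʃ]) shows [tʃ] unchanged in both environments, so [tʃ] cannot be basic with [dʒ] derived before the NEG suffix.
Therefore /dʒ/ is basic and [tʃ] is derived by word-final obstruent devoicing (voiced obstruents become voiceless word-finally).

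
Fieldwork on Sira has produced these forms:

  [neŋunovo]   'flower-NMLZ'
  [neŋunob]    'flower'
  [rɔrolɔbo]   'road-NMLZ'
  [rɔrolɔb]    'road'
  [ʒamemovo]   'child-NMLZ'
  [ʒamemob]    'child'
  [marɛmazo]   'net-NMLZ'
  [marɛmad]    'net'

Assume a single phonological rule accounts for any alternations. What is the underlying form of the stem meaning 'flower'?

In [neŋunovo] and [neŋunob] the final segment of 'flower' alternates: [v] ~ [b].
But 'road' keeps [b] in both environments ([rɔrolɔbo], [rɔrolɔb]), so there is no rule changing /b/ to [v] before the NMLZ suffix.
So /v/ is underlying, and a rule of word-final hardening — voiced fricatives become stops word-finally — gives [b].

/neŋunov/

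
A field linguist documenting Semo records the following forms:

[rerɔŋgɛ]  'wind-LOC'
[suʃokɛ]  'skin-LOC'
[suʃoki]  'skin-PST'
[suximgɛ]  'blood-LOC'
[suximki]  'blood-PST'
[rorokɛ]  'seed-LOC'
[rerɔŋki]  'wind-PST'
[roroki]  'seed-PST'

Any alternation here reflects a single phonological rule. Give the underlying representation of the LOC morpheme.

/-gɛ/

The LOC morpheme has two allomorphs, [-gɛ] and [-kɛ].
The PST suffix, which begins with [k], is invariant after every stem; so [k] is not altered by any rule here.
So the underlying form is /-gɛ/, and voiced stops become voiceless after a vowel.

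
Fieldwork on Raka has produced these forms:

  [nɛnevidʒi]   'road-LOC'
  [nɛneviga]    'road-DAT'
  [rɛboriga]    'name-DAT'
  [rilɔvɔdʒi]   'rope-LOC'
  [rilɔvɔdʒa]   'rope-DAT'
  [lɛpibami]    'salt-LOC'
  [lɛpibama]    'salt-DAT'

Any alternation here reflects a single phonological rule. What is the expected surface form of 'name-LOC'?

In [nɛnevidʒi] and [nɛneviga] the final segment of 'road' alternates: [dʒ] ~ [g].
But 'rope' keeps [dʒ] in both environments ([rilɔvɔdʒi], [rilɔvɔdʒa]), so there is no rule changing /dʒ/ to [g] before the DAT suffix.
Therefore /g/ is basic and [dʒ] is derived by palatalization before a front vowel (/g/ becomes palato-alveolar [dʒ] before a front vowel).
From [rɛboriga] the stem 'name' is /rɛborig/; before a front vowel this yields [rɛboridʒi].

[rɛboridʒi]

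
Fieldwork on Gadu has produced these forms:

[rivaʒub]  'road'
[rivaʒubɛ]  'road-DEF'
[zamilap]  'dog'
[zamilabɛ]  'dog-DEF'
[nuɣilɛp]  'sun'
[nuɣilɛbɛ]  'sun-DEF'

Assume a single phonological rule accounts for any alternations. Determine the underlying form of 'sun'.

'sun' shows [p] ~ [b] at the end of the stem ([nuɣilɛp] vs [nuɣilɛbɛ]).
If /b/ were underlying and a rule turned it into [p] in isolation, 'road' would also alternate; but it has [b] in both [rivaʒub] and [rivaʒubɛ].
So /p/ is underlying, and a rule of intervocalic voicing — voiceless stops become voiced between vowels — gives [b].
So 'sun' = /nuɣilɛp/.

/nuɣilɛp/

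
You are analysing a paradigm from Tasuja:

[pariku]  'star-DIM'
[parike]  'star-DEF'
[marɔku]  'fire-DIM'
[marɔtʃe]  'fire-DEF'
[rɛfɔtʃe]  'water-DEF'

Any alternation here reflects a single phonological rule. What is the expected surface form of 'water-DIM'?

The stem for 'fire' ends in [k] in [marɔku] but [tʃ] in [marɔtʃe].
The stem 'star' ([pariku], [parike]) shows [k] unchanged in both environments, so [k] cannot be basic with [tʃ] derived before the DEF suffix.
So /tʃ/ is underlying, and a rule of depalatalization — palato-alveolar /tʃ/ becomes [k] when no front vowel follows — gives [k].
The one attested form of 'water', [rɛfɔtʃe], shows underlying /rɛfɔtʃ/. Applying the same rule when no front vowel follows gives [rɛfɔku].

[rɛfɔku]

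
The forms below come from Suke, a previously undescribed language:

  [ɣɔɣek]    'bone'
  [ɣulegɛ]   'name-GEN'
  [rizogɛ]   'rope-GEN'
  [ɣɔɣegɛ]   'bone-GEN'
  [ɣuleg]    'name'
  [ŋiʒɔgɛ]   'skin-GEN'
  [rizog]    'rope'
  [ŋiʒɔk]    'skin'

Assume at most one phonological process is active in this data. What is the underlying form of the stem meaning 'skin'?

'skin' shows [k] ~ [g] at the end of the stem ([ŋiʒɔk] vs [ŋiʒɔgɛ]).
The stem 'name' ([ɣuleg], [ɣulegɛ]) shows [g] unchanged in both environments, so [g] cannot be basic with [k] derived in isolation.
Therefore /k/ is basic and [g] is derived by intervocalic voicing (voiceless stops become voiced between vowels).

/ŋiʒɔk/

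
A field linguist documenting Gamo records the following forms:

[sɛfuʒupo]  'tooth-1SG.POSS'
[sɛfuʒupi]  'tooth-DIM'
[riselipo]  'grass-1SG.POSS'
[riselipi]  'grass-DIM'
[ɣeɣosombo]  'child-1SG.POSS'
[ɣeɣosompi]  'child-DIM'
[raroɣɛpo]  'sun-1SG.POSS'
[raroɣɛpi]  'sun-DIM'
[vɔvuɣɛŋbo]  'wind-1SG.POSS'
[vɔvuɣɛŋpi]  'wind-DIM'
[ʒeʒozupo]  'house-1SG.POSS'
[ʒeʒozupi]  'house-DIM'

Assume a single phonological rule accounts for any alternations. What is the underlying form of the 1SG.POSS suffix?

/-bo/

The 1SG.POSS morpheme has two allomorphs, [-bo] and [-po].
The DIM suffix, which begins with [p], is invariant after every stem; so [p] is not altered by any rule here.
So the underlying form is /-bo/, and voiced stops become voiceless after a vowel.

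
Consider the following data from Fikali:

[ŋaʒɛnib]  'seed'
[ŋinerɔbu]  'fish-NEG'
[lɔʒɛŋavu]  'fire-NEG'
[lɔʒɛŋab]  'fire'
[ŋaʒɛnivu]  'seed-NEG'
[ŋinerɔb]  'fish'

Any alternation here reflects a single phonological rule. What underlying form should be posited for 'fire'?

The root 'fire' surfaces as [lɔʒɛŋab] and [lɔʒɛŋavu], with a stem-final [b] ~ [v] alternation.
The stem 'fish' ([ŋinerɔb], [ŋinerɔbu]) shows [b] unchanged in both environments, so [b] cannot be basic with [v] derived before the NEG suffix.
The underlying segment must be /v/; voiced fricatives become stops word-finally, yielding [b] there.
The underlying form of 'fire' is therefore /lɔʒɛŋav/.

/lɔʒɛŋav/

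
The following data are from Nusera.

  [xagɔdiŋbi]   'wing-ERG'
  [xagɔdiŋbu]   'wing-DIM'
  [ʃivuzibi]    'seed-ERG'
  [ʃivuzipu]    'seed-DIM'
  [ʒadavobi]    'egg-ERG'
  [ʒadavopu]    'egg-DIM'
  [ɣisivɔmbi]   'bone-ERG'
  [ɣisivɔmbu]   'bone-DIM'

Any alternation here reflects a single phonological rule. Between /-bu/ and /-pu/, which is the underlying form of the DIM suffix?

The DIM suffix surfaces as [-bu] and [-pu], depending on the final segment of the stem.
The ERG suffix, which begins with [b], is invariant after every stem; so [b] is not altered by any rule here.
So the underlying form is /-pu/, and voiceless stops become voiced after a nasal.

/-pu/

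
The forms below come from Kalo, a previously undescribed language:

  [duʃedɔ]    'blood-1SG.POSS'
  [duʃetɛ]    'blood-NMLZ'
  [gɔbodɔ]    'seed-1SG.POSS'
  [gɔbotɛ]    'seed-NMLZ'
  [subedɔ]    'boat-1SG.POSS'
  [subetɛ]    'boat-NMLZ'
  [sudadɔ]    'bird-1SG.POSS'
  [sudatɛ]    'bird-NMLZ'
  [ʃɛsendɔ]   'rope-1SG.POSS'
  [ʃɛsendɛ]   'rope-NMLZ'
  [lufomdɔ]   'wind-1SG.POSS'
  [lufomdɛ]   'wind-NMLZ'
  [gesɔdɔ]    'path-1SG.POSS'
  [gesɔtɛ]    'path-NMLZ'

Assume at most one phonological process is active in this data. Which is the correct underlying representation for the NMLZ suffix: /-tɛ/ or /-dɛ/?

The NMLZ morpheme has two allomorphs, [-dɛ] and [-tɛ].
By contrast the 1SG.POSS suffix keeps its initial [d] throughout — that segment must be underlying.
So the underlying form is /-tɛ/, and voiceless stops become voiced after a nasal.

/-tɛ/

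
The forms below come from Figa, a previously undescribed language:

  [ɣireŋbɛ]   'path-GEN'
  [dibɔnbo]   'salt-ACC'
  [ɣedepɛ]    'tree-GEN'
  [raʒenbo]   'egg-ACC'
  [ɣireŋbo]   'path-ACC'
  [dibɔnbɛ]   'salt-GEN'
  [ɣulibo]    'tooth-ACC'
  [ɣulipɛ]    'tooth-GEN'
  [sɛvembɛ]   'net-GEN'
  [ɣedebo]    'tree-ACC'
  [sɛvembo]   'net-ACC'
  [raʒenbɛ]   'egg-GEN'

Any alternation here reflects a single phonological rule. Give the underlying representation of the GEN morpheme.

The GEN suffix surfaces as [-bɛ] and [-pɛ], depending on the final segment of the stem.
By contrast the ACC suffix keeps its initial [b] throughout — that segment must be underlying.
The GEN suffix is therefore /-pɛ/ underlyingly, with post-nasal voicing: voiceless stops become voiced after a nasal.

/-pɛ/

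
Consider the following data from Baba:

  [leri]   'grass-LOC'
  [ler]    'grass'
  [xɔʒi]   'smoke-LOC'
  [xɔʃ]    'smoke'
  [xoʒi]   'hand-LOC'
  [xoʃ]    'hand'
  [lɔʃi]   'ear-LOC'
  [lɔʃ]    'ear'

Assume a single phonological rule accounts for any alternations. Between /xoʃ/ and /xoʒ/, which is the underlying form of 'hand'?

/xoʒ/

In [xoʒi] and [xoʃ] the final segment of 'hand' alternates: [ʒ] ~ [ʃ].
The stem 'ear' ([lɔʃi], [lɔʃ]) shows [ʃ] unchanged in both environments, so [ʃ] cannot be basic with [ʒ] derived before the LOC suffix.
So /ʒ/ is underlying, and a rule of word-final obstruent devoicing — voiced obstruents become voiceless word-finally — gives [ʃ].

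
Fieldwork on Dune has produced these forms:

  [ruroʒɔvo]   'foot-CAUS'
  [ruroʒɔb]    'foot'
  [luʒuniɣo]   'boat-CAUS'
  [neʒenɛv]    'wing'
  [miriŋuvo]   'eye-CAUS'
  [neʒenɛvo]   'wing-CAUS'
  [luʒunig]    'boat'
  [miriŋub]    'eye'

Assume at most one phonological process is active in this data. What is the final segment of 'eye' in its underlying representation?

/b/

'eye' shows [b] ~ [v] at the end of the stem ([miriŋub] vs [miriŋuvo]).
But 'wing' keeps [v] in both environments ([neʒenɛv], [neʒenɛvo]), so there is no rule changing /v/ to [b] in isolation.
Therefore /b/ is basic and [v] is derived by intervocalic spirantization (voiced stops become fricatives between vowels).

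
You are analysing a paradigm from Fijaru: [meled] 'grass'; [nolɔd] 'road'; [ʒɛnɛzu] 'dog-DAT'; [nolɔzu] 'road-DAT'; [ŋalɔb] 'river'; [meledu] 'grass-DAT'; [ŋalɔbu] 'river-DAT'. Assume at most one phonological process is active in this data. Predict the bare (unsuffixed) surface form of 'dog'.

In [nolɔzu] and [nolɔd] the final segment of 'road' alternates: [z] ~ [d].
But 'grass' keeps [d] in both environments ([meledu], [meled]), so there is no rule changing /d/ to [z] before the DAT suffix.
Therefore /z/ is basic and [d] is derived by word-final hardening (voiced fricatives become stops word-finally).
From [ʒɛnɛzu] the stem 'dog' is /ʒɛnɛz/; word-finally this yields [ʒɛnɛd].

[ʒɛnɛd]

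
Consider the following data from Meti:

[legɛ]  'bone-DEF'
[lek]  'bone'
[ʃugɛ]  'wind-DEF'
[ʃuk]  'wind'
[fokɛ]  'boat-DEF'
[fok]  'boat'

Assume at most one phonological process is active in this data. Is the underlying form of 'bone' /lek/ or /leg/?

/leg/

In [legɛ] and [lek] the final segment of 'bone' alternates: [g] ~ [k].
But 'boat' keeps [k] in both environments ([fokɛ], [fok]), so there is no rule changing /k/ to [g] before the DEF suffix.
Therefore /g/ is basic and [k] is derived by word-final obstruent devoicing (voiced obstruents become voiceless word-finally).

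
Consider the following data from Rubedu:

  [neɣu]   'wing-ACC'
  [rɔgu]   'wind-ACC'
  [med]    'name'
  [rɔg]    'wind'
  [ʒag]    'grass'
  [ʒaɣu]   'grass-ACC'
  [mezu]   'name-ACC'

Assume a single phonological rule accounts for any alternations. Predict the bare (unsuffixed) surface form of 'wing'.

The stem for 'grass' ends in [ɣ] in [ʒaɣu] but [g] in [ʒag].
If /g/ were underlying and a rule turned it into [ɣ] before the ACC suffix, 'wind' would also alternate; but it has [g] in both [rɔgu] and [rɔg].
The underlying segment must be /ɣ/; voiced fricatives become stops word-finally, yielding [g] there.
From [neɣu] the stem 'wing' is /neɣ/; word-finally this yields [neg].

[neg]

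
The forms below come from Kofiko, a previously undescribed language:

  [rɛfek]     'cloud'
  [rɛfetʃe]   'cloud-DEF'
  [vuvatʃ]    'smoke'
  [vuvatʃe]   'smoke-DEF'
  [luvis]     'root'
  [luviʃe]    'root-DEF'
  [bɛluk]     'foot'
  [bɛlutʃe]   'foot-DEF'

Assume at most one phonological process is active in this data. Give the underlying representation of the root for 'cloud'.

'cloud' shows [k] ~ [tʃ] at the end of the stem ([rɛfek] vs [rɛfetʃe]).
If /tʃ/ were underlying and a rule turned it into [k] in isolation, 'smoke' would also alternate; but it has [tʃ] in both [vuvatʃ] and [vuvatʃe].
So /k/ is underlying, and a rule of palatalization before a front vowel — /k/ and /s/ become palato-alveolar [tʃ] and [ʃ] before a front vowel — gives [tʃ].

/rɛfek/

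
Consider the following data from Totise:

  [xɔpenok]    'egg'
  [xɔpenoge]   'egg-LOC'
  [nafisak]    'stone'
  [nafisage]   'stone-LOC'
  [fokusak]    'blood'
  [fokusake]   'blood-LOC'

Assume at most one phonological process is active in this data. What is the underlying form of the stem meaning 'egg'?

/xɔpenog/

'egg' shows [k] ~ [g] at the end of the stem ([xɔpenok] vs [xɔpenoge]).
The stem 'blood' ([fokusak], [fokusake]) shows [k] unchanged in both environments, so [k] cannot be basic with [g] derived before the LOC suffix.
The underlying segment must be /g/; voiced obstruents become voiceless word-finally, yielding [k] there.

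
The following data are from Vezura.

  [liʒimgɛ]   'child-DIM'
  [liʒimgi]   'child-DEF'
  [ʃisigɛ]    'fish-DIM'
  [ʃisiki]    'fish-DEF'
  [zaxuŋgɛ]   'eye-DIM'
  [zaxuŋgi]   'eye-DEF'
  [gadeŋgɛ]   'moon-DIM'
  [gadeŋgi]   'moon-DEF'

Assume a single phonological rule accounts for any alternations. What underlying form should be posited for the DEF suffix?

The DEF suffix surfaces as [-gi] and [-ki], depending on the final segment of the stem.
The DIM suffix, which begins with [g], is invariant after every stem; so [g] is not altered by any rule here.
So the underlying form is /-ki/, and voiceless stops become voiced after a nasal.

/-ki/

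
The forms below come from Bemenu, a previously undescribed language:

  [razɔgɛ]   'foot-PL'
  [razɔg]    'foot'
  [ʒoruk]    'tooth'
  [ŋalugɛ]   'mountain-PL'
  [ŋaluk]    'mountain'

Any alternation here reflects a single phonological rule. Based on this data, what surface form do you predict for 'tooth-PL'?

[ʒorugɛ]

In [ŋalugɛ] and [ŋaluk] the final segment of 'mountain' alternates: [g] ~ [k].
The stem 'foot' ([razɔgɛ], [razɔg]) shows [g] unchanged in both environments, so [g] cannot be basic with [k] derived in isolation.
The underlying segment must be /k/; voiceless stops become voiced between vowels, yielding [g] there.
From [ʒoruk] the stem 'tooth' is /ʒoruk/; between vowels this yields [ʒorugɛ].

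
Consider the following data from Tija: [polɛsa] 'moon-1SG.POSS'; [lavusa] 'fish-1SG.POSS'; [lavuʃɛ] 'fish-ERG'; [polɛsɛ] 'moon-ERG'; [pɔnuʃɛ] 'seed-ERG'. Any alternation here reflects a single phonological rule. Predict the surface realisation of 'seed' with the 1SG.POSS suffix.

[pɔnusa]

The root 'fish' surfaces as [lavusa] and [lavuʃɛ], with a stem-final [s] ~ [ʃ] alternation.
Compare 'moon', with invariant [s] in [polɛsa] and [polɛsɛ]: an analysis with underlying /s/ and a rule producing [ʃ] before the ERG suffix would wrongly predict alternation here too.
The underlying segment must be /ʃ/; palato-alveolar /ʃ/ becomes [s] when no front vowel follows, yielding [s] there.
The one attested form of 'seed', [pɔnuʃɛ], shows underlying /pɔnuʃ/. Applying the same rule when no front vowel follows gives [pɔnusa].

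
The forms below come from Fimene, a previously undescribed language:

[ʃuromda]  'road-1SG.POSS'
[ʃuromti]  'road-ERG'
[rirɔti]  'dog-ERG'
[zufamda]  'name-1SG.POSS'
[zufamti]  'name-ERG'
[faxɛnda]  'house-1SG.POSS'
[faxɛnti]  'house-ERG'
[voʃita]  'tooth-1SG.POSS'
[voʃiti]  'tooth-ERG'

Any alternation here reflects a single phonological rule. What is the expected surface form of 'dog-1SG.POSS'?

[rirɔta]

The 1SG.POSS suffix surfaces as [-da] and [-ta], depending on the final segment of the stem.
The ERG suffix, which begins with [t], is invariant after every stem; so [t] is not altered by any rule here.
The 1SG.POSS suffix is therefore /-da/ underlyingly, with post-vocalic devoicing: voiced stops become voiceless after a vowel.
After 'dog', which ends in a vowel, the suffix surfaces as [-ta], giving [rirɔta].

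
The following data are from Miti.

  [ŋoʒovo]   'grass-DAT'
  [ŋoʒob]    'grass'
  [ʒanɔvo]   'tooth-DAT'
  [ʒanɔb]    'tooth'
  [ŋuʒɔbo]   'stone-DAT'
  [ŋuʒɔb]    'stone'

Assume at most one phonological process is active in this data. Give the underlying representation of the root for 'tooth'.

'tooth' shows [b] ~ [v] at the end of the stem ([ʒanɔb] vs [ʒanɔvo]).
Compare 'stone', with invariant [b] in [ŋuʒɔb] and [ŋuʒɔbo]: an analysis with underlying /b/ and a rule producing [v] before the DAT suffix would wrongly predict alternation here too.
The underlying segment must be /v/; voiced fricatives become stops word-finally, yielding [b] there.

/ʒanɔv/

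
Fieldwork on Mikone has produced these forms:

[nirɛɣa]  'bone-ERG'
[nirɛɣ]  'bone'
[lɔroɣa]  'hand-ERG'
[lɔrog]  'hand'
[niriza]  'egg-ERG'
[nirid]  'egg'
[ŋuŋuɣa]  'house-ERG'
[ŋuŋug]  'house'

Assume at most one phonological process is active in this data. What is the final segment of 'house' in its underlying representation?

/g/

'house' shows [ɣ] ~ [g] at the end of the stem ([ŋuŋuɣa] vs [ŋuŋug]).
But 'bone' keeps [ɣ] in both environments ([nirɛɣa], [nirɛɣ]), so there is no rule changing /ɣ/ to [g] in isolation.
So /g/ is underlying, and a rule of intervocalic spirantization — voiced stops become fricatives between vowels — gives [ɣ].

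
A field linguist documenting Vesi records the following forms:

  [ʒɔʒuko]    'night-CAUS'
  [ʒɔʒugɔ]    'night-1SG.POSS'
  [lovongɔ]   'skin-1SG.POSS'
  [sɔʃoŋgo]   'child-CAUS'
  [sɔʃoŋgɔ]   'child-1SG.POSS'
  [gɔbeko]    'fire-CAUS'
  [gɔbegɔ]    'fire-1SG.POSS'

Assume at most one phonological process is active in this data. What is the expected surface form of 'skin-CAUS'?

[lovongo]

The CAUS suffix surfaces as [-go] and [-ko], depending on the final segment of the stem.
The 1SG.POSS suffix, which begins with [g], is invariant after every stem; so [g] is not altered by any rule here.
The CAUS suffix is therefore /-ko/ underlyingly, with post-nasal voicing: voiceless stops become voiced after a nasal.
After 'skin', which ends in a nasal, the suffix surfaces as [-go], giving [lovongo].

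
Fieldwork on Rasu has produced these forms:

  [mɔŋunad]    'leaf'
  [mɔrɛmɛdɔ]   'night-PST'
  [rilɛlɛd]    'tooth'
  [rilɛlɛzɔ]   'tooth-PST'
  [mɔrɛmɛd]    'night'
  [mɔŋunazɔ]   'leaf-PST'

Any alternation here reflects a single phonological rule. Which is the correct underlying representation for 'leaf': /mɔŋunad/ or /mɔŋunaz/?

The root 'leaf' surfaces as [mɔŋunazɔ] and [mɔŋunad], with a stem-final [z] ~ [d] alternation.
Compare 'night', with invariant [d] in [mɔrɛmɛdɔ] and [mɔrɛmɛd]: an analysis with underlying /d/ and a rule producing [z] before the PST suffix would wrongly predict alternation here too.
The alternation reflects word-final hardening: voiced fricatives become stops word-finally. /z/ is underlying.

/mɔŋunaz/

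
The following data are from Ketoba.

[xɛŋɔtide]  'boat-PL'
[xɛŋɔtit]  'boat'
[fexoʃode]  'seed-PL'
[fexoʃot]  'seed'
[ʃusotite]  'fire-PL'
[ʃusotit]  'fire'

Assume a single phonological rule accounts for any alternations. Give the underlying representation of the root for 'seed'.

/fexoʃod/

'seed' shows [d] ~ [t] at the end of the stem ([fexoʃode] vs [fexoʃot]).
But 'fire' keeps [t] in both environments ([ʃusotite], [ʃusotit]), so there is no rule changing /t/ to [d] before the PL suffix.
Therefore /d/ is basic and [t] is derived by word-final obstruent devoicing (voiced obstruents become voiceless word-finally).
Hence 'seed' is /fexoʃod/ underlyingly.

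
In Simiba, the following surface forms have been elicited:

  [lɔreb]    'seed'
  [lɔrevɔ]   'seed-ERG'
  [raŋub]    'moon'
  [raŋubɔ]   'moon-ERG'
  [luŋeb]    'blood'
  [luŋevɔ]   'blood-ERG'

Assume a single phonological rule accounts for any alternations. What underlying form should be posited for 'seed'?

/lɔrev/

The root 'seed' surfaces as [lɔreb] and [lɔrevɔ], with a stem-final [b] ~ [v] alternation.
If /b/ were underlying and a rule turned it into [v] before the ERG suffix, 'moon' would also alternate; but it has [b] in both [raŋub] and [raŋubɔ].
The underlying segment must be /v/; voiced fricatives become stops word-finally, yielding [b] there.
The underlying form of 'seed' is therefore /lɔrev/.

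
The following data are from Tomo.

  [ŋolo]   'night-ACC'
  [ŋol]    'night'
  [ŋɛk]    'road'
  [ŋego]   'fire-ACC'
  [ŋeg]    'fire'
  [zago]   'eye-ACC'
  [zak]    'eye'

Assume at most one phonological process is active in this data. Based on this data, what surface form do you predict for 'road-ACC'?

[ŋɛgo]

The stem for 'eye' ends in [g] in [zago] but [k] in [zak].
The stem 'fire' ([ŋego], [ŋeg]) shows [g] unchanged in both environments, so [g] cannot be basic with [k] derived in isolation.
The alternation reflects intervocalic voicing: voiceless stops become voiced between vowels. /k/ is underlying.
The one attested form of 'road', [ŋɛk], shows underlying /ŋɛk/. Applying the same rule between vowels gives [ŋɛgo].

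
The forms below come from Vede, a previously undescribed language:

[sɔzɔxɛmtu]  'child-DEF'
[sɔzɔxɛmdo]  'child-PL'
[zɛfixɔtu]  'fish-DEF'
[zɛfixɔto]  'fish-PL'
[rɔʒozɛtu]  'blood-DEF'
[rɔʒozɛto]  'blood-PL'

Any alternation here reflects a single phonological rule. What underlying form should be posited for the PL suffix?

The PL morpheme has two allomorphs, [-do] and [-to].
By contrast the DEF suffix keeps its initial [t] throughout — that segment must be underlying.
The PL suffix is therefore /-do/ underlyingly, with post-vocalic devoicing: voiced stops become voiceless after a vowel.

/-do/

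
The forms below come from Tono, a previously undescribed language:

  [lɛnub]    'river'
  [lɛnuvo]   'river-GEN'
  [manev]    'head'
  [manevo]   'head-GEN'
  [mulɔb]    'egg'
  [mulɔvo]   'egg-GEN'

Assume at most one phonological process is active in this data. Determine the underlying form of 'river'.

The stem for 'river' ends in [b] in [lɛnub] but [v] in [lɛnuvo].
If /v/ were underlying and a rule turned it into [b] in isolation, 'head' would also alternate; but it has [v] in both [manev] and [manevo].
So /b/ is underlying, and a rule of intervocalic spirantization — voiced stops become fricatives between vowels — gives [v].

/lɛnub/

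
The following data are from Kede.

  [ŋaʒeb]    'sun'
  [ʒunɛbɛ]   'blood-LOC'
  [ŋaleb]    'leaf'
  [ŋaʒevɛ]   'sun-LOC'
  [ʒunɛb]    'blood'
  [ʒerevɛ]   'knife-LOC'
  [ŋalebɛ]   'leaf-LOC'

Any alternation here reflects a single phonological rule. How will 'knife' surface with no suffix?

[ʒereb]

The root 'sun' surfaces as [ŋaʒevɛ] and [ŋaʒeb], with a stem-final [v] ~ [b] alternation.
If /b/ were underlying and a rule turned it into [v] before the LOC suffix, 'leaf' would also alternate; but it has [b] in both [ŋalebɛ] and [ŋaleb].
So /v/ is underlying, and a rule of word-final hardening — voiced fricatives become stops word-finally — gives [b].
The one attested form of 'knife', [ʒerevɛ], shows underlying /ʒerev/. Applying the same rule word-finally gives [ʒereb].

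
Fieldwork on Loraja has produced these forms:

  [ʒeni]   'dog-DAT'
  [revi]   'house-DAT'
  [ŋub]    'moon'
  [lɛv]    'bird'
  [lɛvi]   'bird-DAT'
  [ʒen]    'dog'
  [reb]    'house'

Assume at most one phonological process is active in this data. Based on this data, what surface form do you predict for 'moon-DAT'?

The root 'house' surfaces as [reb] and [revi], with a stem-final [b] ~ [v] alternation.
The stem 'bird' ([lɛv], [lɛvi]) shows [v] unchanged in both environments, so [v] cannot be basic with [b] derived in isolation.
Therefore /b/ is basic and [v] is derived by intervocalic spirantization (voiced stops become fricatives between vowels).
The one attested form of 'moon', [ŋub], shows underlying /ŋub/. Applying the same rule between vowels gives [ŋuvi].

[ŋuvi]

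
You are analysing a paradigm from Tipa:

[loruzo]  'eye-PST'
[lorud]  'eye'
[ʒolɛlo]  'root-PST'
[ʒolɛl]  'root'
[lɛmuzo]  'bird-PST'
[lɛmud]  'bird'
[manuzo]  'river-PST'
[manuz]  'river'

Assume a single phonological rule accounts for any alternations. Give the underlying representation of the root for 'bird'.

The root 'bird' surfaces as [lɛmuzo] and [lɛmud], with a stem-final [z] ~ [d] alternation.
But 'river' keeps [z] in both environments ([manuzo], [manuz]), so there is no rule changing /z/ to [d] in isolation.
The alternation reflects intervocalic spirantization: voiced stops become fricatives between vowels. /d/ is underlying.

/lɛmud/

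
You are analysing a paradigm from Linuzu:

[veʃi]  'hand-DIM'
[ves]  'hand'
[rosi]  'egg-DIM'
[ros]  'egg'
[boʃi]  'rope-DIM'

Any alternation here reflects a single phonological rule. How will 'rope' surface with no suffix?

The stem for 'hand' ends in [ʃ] in [veʃi] but [s] in [ves].
The stem 'egg' ([rosi], [ros]) shows [s] unchanged in both environments, so [s] cannot be basic with [ʃ] derived before the DIM suffix.
The alternation reflects depalatalization: palato-alveolar /ʃ/ becomes [s] when no front vowel follows. /ʃ/ is underlying.
From [boʃi] the stem 'rope' is /boʃ/; when no front vowel follows this yields [bos].

[bos]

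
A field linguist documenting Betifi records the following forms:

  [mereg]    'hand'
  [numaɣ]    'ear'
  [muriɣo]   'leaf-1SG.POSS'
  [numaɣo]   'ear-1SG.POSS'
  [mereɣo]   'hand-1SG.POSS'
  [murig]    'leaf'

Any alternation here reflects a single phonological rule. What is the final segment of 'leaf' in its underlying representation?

'leaf' shows [g] ~ [ɣ] at the end of the stem ([murig] vs [muriɣo]).
The stem 'ear' ([numaɣ], [numaɣo]) shows [ɣ] unchanged in both environments, so [ɣ] cannot be basic with [g] derived in isolation.
The underlying segment must be /g/; voiced stops become fricatives between vowels, yielding [ɣ] there.

/g/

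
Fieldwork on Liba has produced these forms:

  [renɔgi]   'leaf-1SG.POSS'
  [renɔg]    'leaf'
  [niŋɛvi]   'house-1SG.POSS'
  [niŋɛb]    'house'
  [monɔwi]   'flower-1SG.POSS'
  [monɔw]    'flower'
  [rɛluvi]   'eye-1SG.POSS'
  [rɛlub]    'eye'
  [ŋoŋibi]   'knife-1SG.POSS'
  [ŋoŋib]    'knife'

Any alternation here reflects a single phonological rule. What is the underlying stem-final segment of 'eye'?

/v/

In [rɛluvi] and [rɛlub] the final segment of 'eye' alternates: [v] ~ [b].
If /b/ were underlying and a rule turned it into [v] before the 1SG.POSS suffix, 'knife' would also alternate; but it has [b] in both [ŋoŋibi] and [ŋoŋib].
The alternation reflects word-final hardening: voiced fricatives become stops word-finally. /v/ is underlying.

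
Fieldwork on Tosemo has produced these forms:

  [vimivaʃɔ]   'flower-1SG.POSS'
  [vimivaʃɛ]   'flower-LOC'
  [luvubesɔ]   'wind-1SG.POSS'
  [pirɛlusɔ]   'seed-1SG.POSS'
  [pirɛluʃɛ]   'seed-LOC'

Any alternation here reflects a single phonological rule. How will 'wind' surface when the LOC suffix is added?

[luvubeʃɛ]

The root 'seed' surfaces as [pirɛlusɔ] and [pirɛluʃɛ], with a stem-final [s] ~ [ʃ] alternation.
If /ʃ/ were underlying and a rule turned it into [s] before the 1SG.POSS suffix, 'flower' would also alternate; but it has [ʃ] in both [vimivaʃɔ] and [vimivaʃɛ].
Therefore /s/ is basic and [ʃ] is derived by palatalization before a front vowel (/s/ becomes palato-alveolar [ʃ] before a front vowel).
The one attested form of 'wind', [luvubesɔ], shows underlying /luvubes/. Applying the same rule before a front vowel gives [luvubeʃɛ].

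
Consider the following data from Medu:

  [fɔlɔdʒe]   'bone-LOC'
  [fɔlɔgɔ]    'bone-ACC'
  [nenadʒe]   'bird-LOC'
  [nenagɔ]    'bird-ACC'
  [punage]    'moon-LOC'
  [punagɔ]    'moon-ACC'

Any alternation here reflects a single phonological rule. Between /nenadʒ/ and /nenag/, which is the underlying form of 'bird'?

The stem for 'bird' ends in [dʒ] in [nenadʒe] but [g] in [nenagɔ].
If /g/ were underlying and a rule turned it into [dʒ] before the LOC suffix, 'moon' would also alternate; but it has [g] in both [punage] and [punagɔ].
The underlying segment must be /dʒ/; palato-alveolar /dʒ/ becomes [g] when no front vowel follows, yielding [g] there.

/nenadʒ/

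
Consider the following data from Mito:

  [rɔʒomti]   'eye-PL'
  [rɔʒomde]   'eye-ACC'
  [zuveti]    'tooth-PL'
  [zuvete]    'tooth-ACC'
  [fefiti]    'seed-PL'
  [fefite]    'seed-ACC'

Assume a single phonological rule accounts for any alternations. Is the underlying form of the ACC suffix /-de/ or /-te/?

/-de/

The ACC morpheme has two allomorphs, [-de] and [-te].
The PL suffix, which begins with [t], is invariant after every stem; so [t] is not altered by any rule here.
So the underlying form is /-de/, and voiced stops become voiceless after a vowel.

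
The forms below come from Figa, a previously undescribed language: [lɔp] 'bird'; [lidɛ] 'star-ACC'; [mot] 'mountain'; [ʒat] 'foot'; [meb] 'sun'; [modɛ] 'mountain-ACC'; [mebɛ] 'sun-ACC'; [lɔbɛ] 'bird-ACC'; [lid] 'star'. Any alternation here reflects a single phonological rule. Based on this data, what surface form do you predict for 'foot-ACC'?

In [modɛ] and [mot] the final segment of 'mountain' alternates: [d] ~ [t].
If /d/ were underlying and a rule turned it into [t] in isolation, 'star' would also alternate; but it has [d] in both [lidɛ] and [lid].
The underlying segment must be /t/; voiceless stops become voiced between vowels, yielding [d] there.
From [ʒat] the stem 'foot' is /ʒat/; between vowels this yields [ʒadɛ].

[ʒadɛ]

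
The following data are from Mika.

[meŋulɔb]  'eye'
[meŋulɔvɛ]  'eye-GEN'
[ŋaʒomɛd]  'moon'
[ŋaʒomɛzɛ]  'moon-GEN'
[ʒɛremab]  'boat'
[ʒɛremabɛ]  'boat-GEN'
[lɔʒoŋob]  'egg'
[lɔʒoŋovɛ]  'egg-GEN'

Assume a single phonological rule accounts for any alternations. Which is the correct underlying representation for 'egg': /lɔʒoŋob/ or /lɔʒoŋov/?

The stem for 'egg' ends in [b] in [lɔʒoŋob] but [v] in [lɔʒoŋovɛ].
But 'boat' keeps [b] in both environments ([ʒɛremab], [ʒɛremabɛ]), so there is no rule changing /b/ to [v] before the GEN suffix.
The underlying segment must be /v/; voiced fricatives become stops word-finally, yielding [b] there.

/lɔʒoŋov/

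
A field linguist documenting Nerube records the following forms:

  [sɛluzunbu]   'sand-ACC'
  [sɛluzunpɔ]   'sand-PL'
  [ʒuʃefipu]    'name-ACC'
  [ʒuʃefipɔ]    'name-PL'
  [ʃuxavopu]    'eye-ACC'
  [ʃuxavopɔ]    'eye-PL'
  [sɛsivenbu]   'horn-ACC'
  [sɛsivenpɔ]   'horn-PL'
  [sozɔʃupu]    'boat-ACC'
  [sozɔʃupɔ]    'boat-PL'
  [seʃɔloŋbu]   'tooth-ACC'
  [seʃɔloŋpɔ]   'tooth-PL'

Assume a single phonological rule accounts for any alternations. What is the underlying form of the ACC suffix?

The ACC morpheme has two allomorphs, [-bu] and [-pu].
The PL suffix, which begins with [p], is invariant after every stem; so [p] is not altered by any rule here.
The ACC suffix is therefore /-bu/ underlyingly, with post-vocalic devoicing: voiced stops become voiceless after a vowel.

/-bu/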